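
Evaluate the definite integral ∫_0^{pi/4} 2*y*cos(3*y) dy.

-2/9 - sqrt(2)/9 + sqrt(2)*pi/12

Integrate by parts once (u = y, dv = 2*cos(3*y) dy).
An antiderivative is F(y) = 2*y*sin(3*y)/3 + 2*cos(3*y)/9.
Then F(pi/4) - F(0) = (sqrt(2)*(-4 + 3*pi)/36) - (2/9) = -2/9 - sqrt(2)/9 + sqrt(2)*pi/12.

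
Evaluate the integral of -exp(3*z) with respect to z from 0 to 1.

An antiderivative is F(z) = -exp(3*z)/3.
Then F(1) - F(0) = (-exp(3)/3) - (-1/3) = 1/3 - exp(3)/3.

1/3 - exp(3)/3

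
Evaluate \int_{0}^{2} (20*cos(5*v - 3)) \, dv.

4*sin(3) + 4*sin(7)

Let u = 5*v - 3, so du = 5 dv. When v = 0, u = -3; when v = 2, u = 7.
The integral becomes 4·∫ cos(u) du from -3 to 7, with antiderivative 4*sin(u).
Back in v: F(v) = 4*sin(5*v - 3).
Then F(2) - F(0) = (4*sin(7)) - (-4*sin(3)) = 4*sin(3) + 4*sin(7).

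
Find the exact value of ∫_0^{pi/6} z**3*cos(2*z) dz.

Integrate by parts 3 times (u = z^3, dv = cos(2*z) dz).
An antiderivative is F(z) = z**3*sin(2*z)/2 + 3*z**2*cos(2*z)/4 - 3*z*sin(2*z)/4 - 3*cos(2*z)/8.
Then F(pi/6) - F(0) = (-sqrt(3)*pi/16 - 3/16 + sqrt(3)*pi**3/864 + pi**2/96) - (-3/8) = -sqrt(3)*pi/16 + sqrt(3)*pi**3/864 + pi**2/96 + 3/16.

-sqrt(3)*pi/16 + sqrt(3)*pi**3/864 + pi**2/96 + 3/16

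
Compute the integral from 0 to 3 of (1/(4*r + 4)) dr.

log(2)/2

An antiderivative is F(r) = log(4*r + 4)/4.
Then F(3) - F(0) = (log(2)) - (log(2)/2) = log(2)/2.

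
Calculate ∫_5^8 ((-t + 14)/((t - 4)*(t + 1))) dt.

Factor the denominator: t**2 - 3*t - 4 = (t + 1)(t - 4).
Partial fractions: (-t + 14)/((t - 4)*(t + 1)) = -3/(t + 1) + 2/(t - 4).
An antiderivative is F(t) = 2*log(t - 4) - 3*log(t + 1).
Then F(8) - F(5) = (-6*log(3) + 4*log(2)) - (-3*log(3) - 3*log(2)) = -3*log(3) + 7*log(2).

-3*log(3) + 7*log(2)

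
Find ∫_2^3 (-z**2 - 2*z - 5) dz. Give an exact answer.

By the power rule, an antiderivative is F(z) = -z**3/3 - z**2 - 5*z.
Then F(3) - F(2) = (-33) - (-50/3) = -49/3.

-49/3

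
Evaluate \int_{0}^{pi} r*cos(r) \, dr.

-2

Integrate by parts once (u = r, dv = cos(r) dr).
An antiderivative is F(r) = r*sin(r) + cos(r).
Then F(pi) - F(0) = (-1) - (1) = -2.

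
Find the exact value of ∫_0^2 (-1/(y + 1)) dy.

-log(3)

An antiderivative is F(y) = -log(y + 1).
Then F(2) - F(0) = (-log(3)) - (0) = -log(3).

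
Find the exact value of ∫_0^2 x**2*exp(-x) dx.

Integrate by parts twice (u = x^2, dv = exp(-x) dx).
An antiderivative is F(x) = (-x**2 - 2*x - 2)*exp(-x).
Then F(2) - F(0) = (-10*exp(-2)) - (-2) = 2 - 10*exp(-2).

2 - 10*exp(-2)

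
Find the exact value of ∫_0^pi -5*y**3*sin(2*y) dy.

Integrate by parts 3 times (u = y^3, dv = -5*sin(2*y) dy).
An antiderivative is F(y) = 5*y**3*cos(2*y)/2 - 15*y**2*sin(2*y)/4 - 15*y*cos(2*y)/4 + 15*sin(2*y)/8.
Then F(pi) - F(0) = (5*pi*(-3 + 2*pi**2)/4) - (0) = 5*pi*(-3 + 2*pi**2)/4.

5*pi*(-3 + 2*pi**2)/4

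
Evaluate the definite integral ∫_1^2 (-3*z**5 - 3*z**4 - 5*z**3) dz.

By the power rule, an antiderivative is F(z) = -z**6/2 - 3*z**5/5 - 5*z**4/4.
Then F(2) - F(1) = (-356/5) - (-47/20) = -1377/20.

-1377/20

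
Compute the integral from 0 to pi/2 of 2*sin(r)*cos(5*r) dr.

Use the identity sin(r)cos(5*r) = [sin(6*r) + sin(-4*r)]/2.
An antiderivative is F(r) = cos(4*r)/4 - cos(6*r)/6.
Then F(pi/2) - F(0) = (5/12) - (1/12) = 1/3.

1/3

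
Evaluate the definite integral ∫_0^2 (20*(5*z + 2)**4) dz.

Let u = 5*z + 2, so du = 5 dz. When z = 0, u = 2; when z = 2, u = 12.
The integral becomes 4·∫ u**4 du from 2 to 12, with antiderivative 4*u**5/5.
Back in z: F(z) = 4*(5*z + 2)**5/5.
Then F(2) - F(0) = (995328/5) - (128/5) = 199040.

199040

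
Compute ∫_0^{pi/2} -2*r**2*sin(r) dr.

4 - 2*pi

Integrate by parts twice (u = r^2, dv = -2*sin(r) dr).
An antiderivative is F(r) = 2*r**2*cos(r) - 4*r*sin(r) - 4*cos(r).
Then F(pi/2) - F(0) = (-2*pi) - (-4) = 4 - 2*pi.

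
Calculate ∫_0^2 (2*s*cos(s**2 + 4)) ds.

Let u = s**2 + 4, so du = 2*s ds. When s = 0, u = 4; when s = 2, u = 8.
The integral becomes ∫ cos(u) du from 4 to 8, with antiderivative sin(u).
Back in s: F(s) = sin(s**2 + 4).
Then F(2) - F(0) = (sin(8)) - (sin(4)) = -sin(4) + sin(8).

-sin(4) + sin(8)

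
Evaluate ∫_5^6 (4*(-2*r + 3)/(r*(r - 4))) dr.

-8*log(2) - 3*log(3) + 3*log(5)

Factor the denominator: r**2 - 4*r = r(r - 4).
Partial fractions: 4*(-2*r + 3)/(r*(r - 4)) = -3/r - 5/(r - 4).
An antiderivative is F(r) = -3*log(r) - 5*log(r - 4).
Then F(6) - F(5) = (-8*log(2) - 3*log(3)) - (-3*log(5)) = -8*log(2) - 3*log(3) + 3*log(5).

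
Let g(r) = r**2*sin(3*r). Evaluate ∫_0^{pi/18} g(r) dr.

Integrate by parts twice (u = r^2, dv = sin(3*r) dr).
An antiderivative is F(r) = -r**2*cos(3*r)/3 + 2*r*sin(3*r)/9 + 2*cos(3*r)/27.
Then F(pi/18) - F(0) = (-sqrt(3)*pi**2/1944 + pi/162 + sqrt(3)/27) - (2/27) = -2/27 - sqrt(3)*pi**2/1944 + pi/162 + sqrt(3)/27.

-2/27 - sqrt(3)*pi**2/1944 + pi/162 + sqrt(3)/27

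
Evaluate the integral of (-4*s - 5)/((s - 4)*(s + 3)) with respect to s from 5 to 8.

-log(88)

Factor the denominator: s**2 - s - 12 = (s + 3)(s - 4).
Partial fractions: (-4*s - 5)/((s - 4)*(s + 3)) = -1/(s + 3) - 3/(s - 4).
An antiderivative is F(s) = -3*log(s - 4) - log(s + 3).
Then F(8) - F(5) = (-6*log(2) - log(11)) - (-log(8)) = -log(88).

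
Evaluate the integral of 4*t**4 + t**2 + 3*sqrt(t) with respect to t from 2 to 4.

By the power rule, an antiderivative is F(t) = 4*t**5/5 + 2*t**(3/2) + t**3/3.
Then F(4) - F(2) = (12848/15) - (4*sqrt(2) + 424/15) = 12424/15 - 4*sqrt(2).

12424/15 - 4*sqrt(2)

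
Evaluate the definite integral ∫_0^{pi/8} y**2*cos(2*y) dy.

Integrate by parts twice (u = y^2, dv = cos(2*y) dy).
An antiderivative is F(y) = y**2*sin(2*y)/2 + y*cos(2*y)/2 - sin(2*y)/4.
Then F(pi/8) - F(0) = (sqrt(2)*(-32 + pi**2 + 8*pi)/256) - (0) = sqrt(2)*(-32 + pi**2 + 8*pi)/256.

sqrt(2)*(-32 + pi**2 + 8*pi)/256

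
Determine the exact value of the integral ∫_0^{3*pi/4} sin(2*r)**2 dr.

Use the identity sin^2(2*r) = (1 - cos(4*r))/2.
An antiderivative is F(r) = r/2 - sin(4*r)/8.
Then F(3*pi/4) - F(0) = (3*pi/8) - (0) = 3*pi/8.

3*pi/8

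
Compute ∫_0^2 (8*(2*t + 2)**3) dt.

Let u = 2*t + 2, so du = 2 dt. When t = 0, u = 2; when t = 2, u = 6.
The integral becomes 4·∫ u**3 du from 2 to 6, with antiderivative u**4.
Back in t: F(t) = (2*t + 2)**4.
Then F(2) - F(0) = (1296) - (16) = 1280.

1280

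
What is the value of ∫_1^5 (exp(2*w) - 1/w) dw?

An antiderivative is F(w) = exp(2*w)/2 - log(w).
Then F(5) - F(1) = (-log(5) + exp(10)/2) - (exp(2)/2) = -exp(2)/2 - log(5) + exp(10)/2.

-exp(2)/2 - log(5) + exp(10)/2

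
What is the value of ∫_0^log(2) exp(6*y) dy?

21/2

Let u = exp(y), so du = exp(y) dy. When y = 0, u = 1; when y = log(2), u = 2.
The integral becomes ∫ u**5 du from 1 to 2, with antiderivative u**6/6.
Back in y: F(y) = exp(6*y)/6.
Then F(log(2)) - F(0) = (32/3) - (1/6) = 21/2.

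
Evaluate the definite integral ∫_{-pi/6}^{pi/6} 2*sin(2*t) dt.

0

An antiderivative is F(t) = -cos(2*t).
Then F(pi/6) - F(-pi/6) = (-1/2) - (-1/2) = 0.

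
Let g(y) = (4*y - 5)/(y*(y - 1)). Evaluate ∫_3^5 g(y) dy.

Factor the denominator: y**2 - y = y(y - 1).
Partial fractions: (4*y - 5)/(y*(y - 1)) = 5/y - 1/(y - 1).
An antiderivative is F(y) = 5*log(y) - log(y - 1).
Then F(5) - F(3) = (-2*log(2) + 5*log(5)) - (-log(2) + 5*log(3)) = -5*log(3) - log(2) + 5*log(5).

-5*log(3) - log(2) + 5*log(5)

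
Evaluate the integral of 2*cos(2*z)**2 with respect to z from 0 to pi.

pi

Use the identity cos^2(2*z) = (1 + cos(4*z))/2.
An antiderivative is F(z) = z + sin(4*z)/4.
Then F(pi) - F(0) = (pi) - (0) = pi.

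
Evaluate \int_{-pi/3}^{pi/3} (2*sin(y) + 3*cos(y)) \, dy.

3*sqrt(3)

An antiderivative is F(y) = 3*sin(y) - 2*cos(y).
Then F(pi/3) - F(-pi/3) = (-1 + 3*sqrt(3)/2) - (-3*sqrt(3)/2 - 1) = 3*sqrt(3).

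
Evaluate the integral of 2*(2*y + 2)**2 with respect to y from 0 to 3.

168

Let u = 2*y + 2, so du = 2 dy. When y = 0, u = 2; when y = 3, u = 8.
The integral becomes ∫ u**2 du from 2 to 8, with antiderivative u**3/3.
Back in y: F(y) = (2*y + 2)**3/3.
Then F(3) - F(0) = (512/3) - (8/3) = 168.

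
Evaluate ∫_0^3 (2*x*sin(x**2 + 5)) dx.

-cos(14) + cos(5)

Let u = x**2 + 5, so du = 2*x dx. When x = 0, u = 5; when x = 3, u = 14.
The integral becomes ∫ sin(u) du from 5 to 14, with antiderivative -cos(u).
Back in x: F(x) = -cos(x**2 + 5).
Then F(3) - F(0) = (-cos(14)) - (-cos(5)) = -cos(14) + cos(5).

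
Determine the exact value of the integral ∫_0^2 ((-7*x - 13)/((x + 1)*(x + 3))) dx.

-4*log(5) + log(3)

Factor the denominator: x**2 + 4*x + 3 = (x + 3)(x + 1).
Partial fractions: (-7*x - 13)/((x + 1)*(x + 3)) = -4/(x + 3) - 3/(x + 1).
An antiderivative is F(x) = -3*log(x + 1) - 4*log(x + 3).
Then F(2) - F(0) = (-4*log(5) - 3*log(3)) - (-log(81)) = -4*log(5) + log(3).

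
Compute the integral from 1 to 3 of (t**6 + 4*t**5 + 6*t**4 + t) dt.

114662/105

By the power rule, an antiderivative is F(t) = t**7/7 + 2*t**6/3 + 6*t**5/5 + t**2/2.
Then F(3) - F(1) = (76617/70) - (527/210) = 114662/105.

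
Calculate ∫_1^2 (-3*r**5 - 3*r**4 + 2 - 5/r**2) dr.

By the power rule, an antiderivative is F(r) = -r**6/2 - 3*r**5/5 + 2*r + 5/r.
Then F(2) - F(1) = (-447/10) - (59/10) = -253/5.

-253/5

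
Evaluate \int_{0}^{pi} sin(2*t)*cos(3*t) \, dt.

Use the identity sin(2*t)cos(3*t) = [sin(5*t) + sin(-t)]/2.
An antiderivative is F(t) = cos(t)/2 - cos(5*t)/10.
Then F(pi) - F(0) = (-2/5) - (2/5) = -4/5.

-4/5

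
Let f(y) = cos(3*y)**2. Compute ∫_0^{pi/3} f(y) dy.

pi/6

Use the identity cos^2(3*y) = (1 + cos(6*y))/2.
An antiderivative is F(y) = y/2 + sin(6*y)/12.
Then F(pi/3) - F(0) = (pi/6) - (0) = pi/6.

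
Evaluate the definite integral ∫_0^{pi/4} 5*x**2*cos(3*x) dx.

5*sqrt(2)*(-24*pi - 32 + 9*pi**2)/864

Integrate by parts twice (u = x^2, dv = 5*cos(3*x) dx).
An antiderivative is F(x) = 5*x**2*sin(3*x)/3 + 10*x*cos(3*x)/9 - 10*sin(3*x)/27.
Then F(pi/4) - F(0) = (5*sqrt(2)*(-24*pi - 32 + 9*pi**2)/864) - (0) = 5*sqrt(2)*(-24*pi - 32 + 9*pi**2)/864.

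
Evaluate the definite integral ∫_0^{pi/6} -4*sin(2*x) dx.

An antiderivative is F(x) = 2*cos(2*x).
Then F(pi/6) - F(0) = (1) - (2) = -1.

-1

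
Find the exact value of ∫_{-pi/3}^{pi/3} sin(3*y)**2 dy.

pi/3

Use the identity sin^2(3*y) = (1 - cos(6*y))/2.
An antiderivative is F(y) = y/2 - sin(6*y)/12.
Then F(pi/3) - F(-pi/3) = (pi/6) - (-pi/6) = pi/3.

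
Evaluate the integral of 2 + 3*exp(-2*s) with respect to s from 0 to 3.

An antiderivative is F(s) = 2*s - 3*exp(-2*s)/2.
Then F(3) - F(0) = (6 - 3*exp(-6)/2) - (-3/2) = 15/2 - 3*exp(-6)/2.

15/2 - 3*exp(-6)/2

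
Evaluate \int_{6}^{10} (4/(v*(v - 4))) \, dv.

Factor the denominator: v**2 - 4*v = v(v - 4).
Partial fractions: 4/(v*(v - 4)) = -1/v + 1/(v - 4).
An antiderivative is F(v) = -log(v) + log(v - 4).
Then F(10) - F(6) = (log(3/5)) - (-log(3)) = log(9/5).

log(9/5)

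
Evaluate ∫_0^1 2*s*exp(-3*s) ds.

2/9 - 8*exp(-3)/9

Integrate by parts once (u = s, dv = 2*exp(-3*s) ds).
An antiderivative is F(s) = (-6*s - 2)*exp(-3*s)/9.
Then F(1) - F(0) = (-8*exp(-3)/9) - (-2/9) = 2/9 - 8*exp(-3)/9.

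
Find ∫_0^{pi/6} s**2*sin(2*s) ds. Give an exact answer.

Integrate by parts twice (u = s^2, dv = sin(2*s) ds).
An antiderivative is F(s) = -s**2*cos(2*s)/2 + s*sin(2*s)/2 + cos(2*s)/4.
Then F(pi/6) - F(0) = (-pi**2/144 + 1/8 + sqrt(3)*pi/24) - (1/4) = -1/8 - pi**2/144 + sqrt(3)*pi/24.

-1/8 - pi**2/144 + sqrt(3)*pi/24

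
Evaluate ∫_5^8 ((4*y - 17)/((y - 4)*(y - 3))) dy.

-7*log(2) + 5*log(5)

Factor the denominator: y**2 - 7*y + 12 = (y - 3)(y - 4).
Partial fractions: (4*y - 17)/((y - 4)*(y - 3)) = 5/(y - 3) - 1/(y - 4).
An antiderivative is F(y) = -log(y - 4) + 5*log(y - 3).
Then F(8) - F(5) = (-2*log(2) + 5*log(5)) - (log(32)) = -7*log(2) + 5*log(5).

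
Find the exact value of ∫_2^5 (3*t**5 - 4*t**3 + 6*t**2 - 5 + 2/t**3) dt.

739071/100

By the power rule, an antiderivative is F(t) = t**6/2 - t**4 + 2*t**3 - 5*t - 1/t**2.
Then F(5) - F(2) = (370623/50) - (87/4) = 739071/100.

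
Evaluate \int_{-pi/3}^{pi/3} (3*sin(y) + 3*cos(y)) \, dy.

3*sqrt(3)

An antiderivative is F(y) = 3*sin(y) - 3*cos(y).
Then F(pi/3) - F(-pi/3) = (-3/2 + 3*sqrt(3)/2) - (-3*sqrt(3)/2 - 3/2) = 3*sqrt(3).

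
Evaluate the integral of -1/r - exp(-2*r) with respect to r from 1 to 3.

An antiderivative is F(r) = -log(r) + exp(-2*r)/2.
Then F(3) - F(1) = (-log(3) + exp(-6)/2) - (exp(-2)/2) = -log(3) - exp(-2)/2 + exp(-6)/2.

-log(3) - exp(-2)/2 + exp(-6)/2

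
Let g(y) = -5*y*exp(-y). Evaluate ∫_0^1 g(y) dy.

-5 + 10*exp(-1)

Integrate by parts once (u = y, dv = -5*exp(-y) dy).
An antiderivative is F(y) = (5*y + 5)*exp(-y).
Then F(1) - F(0) = (10*exp(-1)) - (5) = -5 + 10*exp(-1).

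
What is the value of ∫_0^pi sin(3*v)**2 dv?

Use the identity sin^2(3*v) = (1 - cos(6*v))/2.
An antiderivative is F(v) = v/2 - sin(6*v)/12.
Then F(pi) - F(0) = (pi/2) - (0) = pi/2.

pi/2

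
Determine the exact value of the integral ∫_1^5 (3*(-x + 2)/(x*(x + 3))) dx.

Factor the denominator: x**2 + 3*x = (x + 3)x.
Partial fractions: 3*(-x + 2)/(x*(x + 3)) = -5/(x + 3) + 2/x.
An antiderivative is F(x) = 2*log(x) - 5*log(x + 3).
Then F(5) - F(1) = (-15*log(2) + 2*log(5)) - (-10*log(2)) = log(25/32).

log(25/32)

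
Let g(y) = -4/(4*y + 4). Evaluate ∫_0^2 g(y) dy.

-log(3)

An antiderivative is F(y) = -log(4*y + 4).
Then F(2) - F(0) = (-log(12)) - (-log(4)) = -log(3).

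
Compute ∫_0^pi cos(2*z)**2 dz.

pi/2

Use the identity cos^2(2*z) = (1 + cos(4*z))/2.
An antiderivative is F(z) = z/2 + sin(4*z)/8.
Then F(pi) - F(0) = (pi/2) - (0) = pi/2.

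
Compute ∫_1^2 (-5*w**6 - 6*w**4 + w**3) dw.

By the power rule, an antiderivative is F(w) = -5*w**7/7 - 6*w**5/5 + w**4/4.
Then F(2) - F(1) = (-4404/35) - (-233/140) = -17383/140.

-17383/140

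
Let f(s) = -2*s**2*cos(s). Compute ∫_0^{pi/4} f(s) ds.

sqrt(2)*(-8*pi - pi**2 + 32)/16

Integrate by parts twice (u = s^2, dv = -2*cos(s) ds).
An antiderivative is F(s) = -2*s**2*sin(s) - 4*s*cos(s) + 4*sin(s).
Then F(pi/4) - F(0) = (sqrt(2)*(-8*pi - pi**2 + 32)/16) - (0) = sqrt(2)*(-8*pi - pi**2 + 32)/16.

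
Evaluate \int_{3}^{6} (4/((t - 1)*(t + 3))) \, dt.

log(5/3)

Factor the denominator: t**2 + 2*t - 3 = (t + 3)(t - 1).
Partial fractions: 4/((t - 1)*(t + 3)) = -1/(t + 3) + 1/(t - 1).
An antiderivative is F(t) = log(t - 1) - log(t + 3).
Then F(6) - F(3) = (log(5/9)) - (-log(3)) = log(5/3).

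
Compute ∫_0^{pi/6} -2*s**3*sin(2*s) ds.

Integrate by parts 3 times (u = s^3, dv = -2*sin(2*s) ds).
An antiderivative is F(s) = s**3*cos(2*s) - 3*s**2*sin(2*s)/2 - 3*s*cos(2*s)/2 + 3*sin(2*s)/4.
Then F(pi/6) - F(0) = (-pi/8 - sqrt(3)*pi**2/48 + pi**3/432 + 3*sqrt(3)/8) - (0) = -pi/8 - sqrt(3)*pi**2/48 + pi**3/432 + 3*sqrt(3)/8.

-pi/8 - sqrt(3)*pi**2/48 + pi**3/432 + 3*sqrt(3)/8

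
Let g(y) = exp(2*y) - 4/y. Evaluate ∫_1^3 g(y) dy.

An antiderivative is F(y) = exp(2*y)/2 - 4*log(y).
Then F(3) - F(1) = (-log(81) + exp(6)/2) - (exp(2)/2) = -log(81) - exp(2)/2 + exp(6)/2.

-log(81) - exp(2)/2 + exp(6)/2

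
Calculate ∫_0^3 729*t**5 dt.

177147/2

Let u = 3*t, so du = 3 dt. When t = 0, u = 0; when t = 3, u = 9.
The integral becomes ∫ u**5 du from 0 to 9, with antiderivative u**6/6.
Back in t: F(t) = 243*t**6/2.
Then F(3) - F(0) = (177147/2) - (0) = 177147/2.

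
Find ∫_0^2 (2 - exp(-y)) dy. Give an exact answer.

exp(-2) + 3

An antiderivative is F(y) = 2*y + exp(-y).
Then F(2) - F(0) = (exp(-2) + 4) - (1) = exp(-2) + 3.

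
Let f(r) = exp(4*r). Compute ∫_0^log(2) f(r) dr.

15/4

Let u = exp(r), so du = exp(r) dr. When r = 0, u = 1; when r = log(2), u = 2.
The integral becomes ∫ u**3 du from 1 to 2, with antiderivative u**4/4.
Back in r: F(r) = exp(4*r)/4.
Then F(log(2)) - F(0) = (4) - (1/4) = 15/4.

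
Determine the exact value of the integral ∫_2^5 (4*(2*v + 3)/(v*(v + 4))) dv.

Factor the denominator: v**2 + 4*v = (v + 4)v.
Partial fractions: 4*(2*v + 3)/(v*(v + 4)) = 5/(v + 4) + 3/v.
An antiderivative is F(v) = 3*log(v) + 5*log(v + 4).
Then F(5) - F(2) = (3*log(5) + 10*log(3)) - (5*log(3) + 8*log(2)) = -8*log(2) + 3*log(5) + 5*log(3).

-8*log(2) + 3*log(5) + 5*log(3)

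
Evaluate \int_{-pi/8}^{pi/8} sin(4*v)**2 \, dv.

Use the identity sin^2(4*v) = (1 - cos(8*v))/2.
An antiderivative is F(v) = v/2 - sin(8*v)/16.
Then F(pi/8) - F(-pi/8) = (pi/16) - (-pi/16) = pi/8.

pi/8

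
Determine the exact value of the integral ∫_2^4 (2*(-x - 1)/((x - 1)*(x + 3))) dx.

Factor the denominator: x**2 + 2*x - 3 = (x + 3)(x - 1).
Partial fractions: 2*(-x - 1)/((x - 1)*(x + 3)) = -1/(x + 3) - 1/(x - 1).
An antiderivative is F(x) = -log(x - 1) - log(x + 3).
Then F(4) - F(2) = (-log(21)) - (-log(5)) = log(5/21).

log(5/21)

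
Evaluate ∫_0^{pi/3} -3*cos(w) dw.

-3*sqrt(3)/2

An antiderivative is F(w) = -3*sin(w).
Then F(pi/3) - F(0) = (-3*sqrt(3)/2) - (0) = -3*sqrt(3)/2.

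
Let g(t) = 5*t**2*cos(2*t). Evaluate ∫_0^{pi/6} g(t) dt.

-5*sqrt(3)/8 + 5*sqrt(3)*pi**2/144 + 5*pi/24

Integrate by parts twice (u = t^2, dv = 5*cos(2*t) dt).
An antiderivative is F(t) = 5*t**2*sin(2*t)/2 + 5*t*cos(2*t)/2 - 5*sin(2*t)/4.
Then F(pi/6) - F(0) = (-5*sqrt(3)/8 + 5*sqrt(3)*pi**2/144 + 5*pi/24) - (0) = -5*sqrt(3)/8 + 5*sqrt(3)*pi**2/144 + 5*pi/24.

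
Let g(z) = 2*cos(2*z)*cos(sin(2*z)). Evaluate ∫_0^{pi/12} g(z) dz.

Let u = sin(2*z), so du = 2*cos(2*z) dz. When z = 0, u = 0; when z = pi/12, u = 1/2.
The integral becomes ∫ cos(u) du from 0 to 1/2, with antiderivative sin(u).
Back in z: F(z) = sin(sin(2*z)).
Then F(pi/12) - F(0) = (sin(1/2)) - (0) = sin(1/2).

sin(1/2)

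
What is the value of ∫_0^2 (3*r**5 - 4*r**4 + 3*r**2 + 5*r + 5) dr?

172/5

By the power rule, an antiderivative is F(r) = r**6/2 - 4*r**5/5 + r**3 + 5*r**2/2 + 5*r.
Then F(2) - F(0) = (172/5) - (0) = 172/5.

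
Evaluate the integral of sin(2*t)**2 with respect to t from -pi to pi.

pi

Use the identity sin^2(2*t) = (1 - cos(4*t))/2.
An antiderivative is F(t) = t/2 - sin(4*t)/8.
Then F(pi) - F(-pi) = (pi/2) - (-pi/2) = pi.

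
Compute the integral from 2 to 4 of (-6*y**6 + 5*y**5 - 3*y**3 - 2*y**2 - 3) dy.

-226738/21

By the power rule, an antiderivative is F(y) = -6*y**7/7 + 5*y**6/6 - 3*y**4/4 - 2*y**3/3 - 3*y.
Then F(4) - F(2) = (-228412/21) - (-558/7) = -226738/21.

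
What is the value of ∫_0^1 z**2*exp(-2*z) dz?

Integrate by parts twice (u = z^2, dv = exp(-2*z) dz).
An antiderivative is F(z) = (-2*z**2 - 2*z - 1)*exp(-2*z)/4.
Then F(1) - F(0) = (-5*exp(-2)/4) - (-1/4) = (-5 + exp(2))*exp(-2)/4.

(-5 + exp(2))*exp(-2)/4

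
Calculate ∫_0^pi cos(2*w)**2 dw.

Use the identity cos^2(2*w) = (1 + cos(4*w))/2.
An antiderivative is F(w) = w/2 + sin(4*w)/8.
Then F(pi) - F(0) = (pi/2) - (0) = pi/2.

pi/2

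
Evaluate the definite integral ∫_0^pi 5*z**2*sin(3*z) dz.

-20/27 + 5*pi**2/3

Integrate by parts twice (u = z^2, dv = 5*sin(3*z) dz).
An antiderivative is F(z) = -5*z**2*cos(3*z)/3 + 10*z*sin(3*z)/9 + 10*cos(3*z)/27.
Then F(pi) - F(0) = (-10/27 + 5*pi**2/3) - (10/27) = -20/27 + 5*pi**2/3.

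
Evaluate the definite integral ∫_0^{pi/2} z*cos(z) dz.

Integrate by parts once (u = z, dv = cos(z) dz).
An antiderivative is F(z) = z*sin(z) + cos(z).
Then F(pi/2) - F(0) = (pi/2) - (1) = -1 + pi/2.

-1 + pi/2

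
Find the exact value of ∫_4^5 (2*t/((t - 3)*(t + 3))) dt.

log(16/7)

Factor the denominator: t**2 - 9 = (t + 3)(t - 3).
Partial fractions: 2*t/((t - 3)*(t + 3)) = 1/(t + 3) + 1/(t - 3).
An antiderivative is F(t) = log(t - 3) + log(t + 3).
Then F(5) - F(4) = (log(16)) - (log(7)) = log(16/7).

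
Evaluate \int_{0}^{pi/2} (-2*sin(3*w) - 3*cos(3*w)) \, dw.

1/3

An antiderivative is F(w) = -sin(3*w) + 2*cos(3*w)/3.
Then F(pi/2) - F(0) = (1) - (2/3) = 1/3.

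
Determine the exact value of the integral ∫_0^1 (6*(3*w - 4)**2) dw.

42

Let u = 3*w - 4, so du = 3 dw. When w = 0, u = -4; when w = 1, u = -1.
The integral becomes 2·∫ u**2 du from -4 to -1, with antiderivative 2*u**3/3.
Back in w: F(w) = 2*(3*w - 4)**3/3.
Then F(1) - F(0) = (-2/3) - (-128/3) = 42.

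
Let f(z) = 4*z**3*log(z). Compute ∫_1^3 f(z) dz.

Integrate by parts once (u = ln z, dv = 4*z**3 dz).
An antiderivative is F(z) = z**4*(4*log(z) - 1)/4.
Then F(3) - F(1) = (-81/4 + 81*log(3)) - (-1/4) = -20 + 81*log(3).

-20 + 81*log(3)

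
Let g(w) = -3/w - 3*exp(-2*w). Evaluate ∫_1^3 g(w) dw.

-3*log(3) - 3*exp(-2)/2 + 3*exp(-6)/2

An antiderivative is F(w) = -3*log(w) + 3*exp(-2*w)/2.
Then F(3) - F(1) = (-3*log(3) + 3*exp(-6)/2) - (3*exp(-2)/2) = -3*log(3) - 3*exp(-2)/2 + 3*exp(-6)/2.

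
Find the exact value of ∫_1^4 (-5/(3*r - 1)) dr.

An antiderivative is F(r) = -5*log(3*r - 1)/3.
Then F(4) - F(1) = (-5*log(11)/3) - (-5*log(2)/3) = -5*log(11)/3 + 5*log(2)/3.

-5*log(11)/3 + 5*log(2)/3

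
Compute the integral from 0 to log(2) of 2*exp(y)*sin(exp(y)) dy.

-2*cos(2) + 2*cos(1)

Let u = exp(y), so du = exp(y) dy. When y = 0, u = 1; when y = log(2), u = 2.
The integral becomes 2·∫ sin(u) du from 1 to 2, with antiderivative -2*cos(u).
Back in y: F(y) = -2*cos(exp(y)).
Then F(log(2)) - F(0) = (-2*cos(2)) - (-2*cos(1)) = -2*cos(2) + 2*cos(1).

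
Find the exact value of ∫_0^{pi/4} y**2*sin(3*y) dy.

-2/27 - sqrt(2)/27 + sqrt(2)*pi/36 + sqrt(2)*pi**2/96

Integrate by parts twice (u = y^2, dv = sin(3*y) dy).
An antiderivative is F(y) = -y**2*cos(3*y)/3 + 2*y*sin(3*y)/9 + 2*cos(3*y)/27.
Then F(pi/4) - F(0) = (sqrt(2)*(-32 + 24*pi + 9*pi**2)/864) - (2/27) = -2/27 - sqrt(2)/27 + sqrt(2)*pi/36 + sqrt(2)*pi**2/96.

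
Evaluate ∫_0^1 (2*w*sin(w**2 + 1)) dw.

-cos(2) + cos(1)

Let u = w**2 + 1, so du = 2*w dw. When w = 0, u = 1; when w = 1, u = 2.
The integral becomes ∫ sin(u) du from 1 to 2, with antiderivative -cos(u).
Back in w: F(w) = -cos(w**2 + 1).
Then F(1) - F(0) = (-cos(2)) - (-cos(1)) = -cos(2) + cos(1).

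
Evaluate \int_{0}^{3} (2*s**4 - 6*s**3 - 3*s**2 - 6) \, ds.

-693/10

By the power rule, an antiderivative is F(s) = 2*s**5/5 - 3*s**4/2 - s**3 - 6*s.
Then F(3) - F(0) = (-693/10) - (0) = -693/10.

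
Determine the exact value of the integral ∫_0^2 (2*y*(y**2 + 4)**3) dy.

960

Let u = y**2 + 4, so du = 2*y dy. When y = 0, u = 4; when y = 2, u = 8.
The integral becomes ∫ u**3 du from 4 to 8, with antiderivative u**4/4.
Back in y: F(y) = (y**2 + 4)**4/4.
Then F(2) - F(0) = (1024) - (64) = 960.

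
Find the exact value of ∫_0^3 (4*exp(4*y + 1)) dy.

-exp(1) + exp(13)

Let u = 4*y + 1, so du = 4 dy. When y = 0, u = 1; when y = 3, u = 13.
The integral becomes ∫ exp(u) du from 1 to 13, with antiderivative exp(u).
Back in y: F(y) = exp(4*y + 1).
Then F(3) - F(0) = (exp(13)) - (exp(1)) = -exp(1) + exp(13).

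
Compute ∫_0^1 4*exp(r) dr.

-4 + 4*E

An antiderivative is F(r) = 4*exp(r).
Then F(1) - F(0) = (4*E) - (4) = -4 + 4*E.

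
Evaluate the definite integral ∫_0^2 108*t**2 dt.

288

Let u = 3*t, so du = 3 dt. When t = 0, u = 0; when t = 2, u = 6.
The integral becomes 4·∫ u**2 du from 0 to 6, with antiderivative 4*u**3/3.
Back in t: F(t) = 36*t**3.
Then F(2) - F(0) = (288) - (0) = 288.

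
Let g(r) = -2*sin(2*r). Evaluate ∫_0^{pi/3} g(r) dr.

An antiderivative is F(r) = cos(2*r).
Then F(pi/3) - F(0) = (-1/2) - (1) = -3/2.

-3/2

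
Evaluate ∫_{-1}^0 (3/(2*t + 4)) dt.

3*log(2)/2

An antiderivative is F(t) = 3*log(2*t + 4)/2.
Then F(0) - F(-1) = (log(8)) - (3*log(2)/2) = 3*log(2)/2.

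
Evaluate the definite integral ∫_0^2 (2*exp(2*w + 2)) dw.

-exp(2) + exp(6)

Let u = 2*w + 2, so du = 2 dw. When w = 0, u = 2; when w = 2, u = 6.
The integral becomes ∫ exp(u) du from 2 to 6, with antiderivative exp(u).
Back in w: F(w) = exp(2*w + 2).
Then F(2) - F(0) = (exp(6)) - (exp(2)) = -exp(2) + exp(6).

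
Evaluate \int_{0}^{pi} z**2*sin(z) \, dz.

-4 + pi**2

Integrate by parts twice (u = z^2, dv = sin(z) dz).
An antiderivative is F(z) = -z**2*cos(z) + 2*z*sin(z) + 2*cos(z).
Then F(pi) - F(0) = (-2 + pi**2) - (2) = -4 + pi**2.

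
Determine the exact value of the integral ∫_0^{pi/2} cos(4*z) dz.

An antiderivative is F(z) = sin(4*z)/4.
Then F(pi/2) - F(0) = (0) - (0) = 0.

0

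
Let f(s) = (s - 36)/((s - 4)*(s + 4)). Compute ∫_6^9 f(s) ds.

-9*log(5) - log(2) + 5*log(13)

Factor the denominator: s**2 - 16 = (s + 4)(s - 4).
Partial fractions: (s - 36)/((s - 4)*(s + 4)) = 5/(s + 4) - 4/(s - 4).
An antiderivative is F(s) = -4*log(s - 4) + 5*log(s + 4).
Then F(9) - F(6) = (-4*log(5) + 5*log(13)) - (log(2) + 5*log(5)) = -9*log(5) - log(2) + 5*log(13).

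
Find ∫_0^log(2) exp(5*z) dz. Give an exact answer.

Let u = exp(z), so du = exp(z) dz. When z = 0, u = 1; when z = log(2), u = 2.
The integral becomes ∫ u**4 du from 1 to 2, with antiderivative u**5/5.
Back in z: F(z) = exp(5*z)/5.
Then F(log(2)) - F(0) = (32/5) - (1/5) = 31/5.

31/5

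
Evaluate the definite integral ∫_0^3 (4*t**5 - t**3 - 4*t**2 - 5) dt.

1659/4

By the power rule, an antiderivative is F(t) = 2*t**6/3 - t**4/4 - 4*t**3/3 - 5*t.
Then F(3) - F(0) = (1659/4) - (0) = 1659/4.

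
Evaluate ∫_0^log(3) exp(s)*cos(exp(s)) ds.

-sin(1) + sin(3)

Let u = exp(s), so du = exp(s) ds. When s = 0, u = 1; when s = log(3), u = 3.
The integral becomes ∫ cos(u) du from 1 to 3, with antiderivative sin(u).
Back in s: F(s) = sin(exp(s)).
Then F(log(3)) - F(0) = (sin(3)) - (sin(1)) = -sin(1) + sin(3).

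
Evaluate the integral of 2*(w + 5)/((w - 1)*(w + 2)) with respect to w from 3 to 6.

-10*log(2) + 6*log(5)

Factor the denominator: w**2 + w - 2 = (w + 2)(w - 1).
Partial fractions: 2*(w + 5)/((w - 1)*(w + 2)) = -2/(w + 2) + 4/(w - 1).
An antiderivative is F(w) = 4*log(w - 1) - 2*log(w + 2).
Then F(6) - F(3) = (-6*log(2) + 4*log(5)) - (log(16/25)) = -10*log(2) + 6*log(5).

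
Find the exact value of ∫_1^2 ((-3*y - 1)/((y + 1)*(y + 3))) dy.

Factor the denominator: y**2 + 4*y + 3 = (y + 3)(y + 1).
Partial fractions: (-3*y - 1)/((y + 1)*(y + 3)) = -4/(y + 3) + 1/(y + 1).
An antiderivative is F(y) = log(y + 1) - 4*log(y + 3).
Then F(2) - F(1) = (-4*log(5) + log(3)) - (-7*log(2)) = -4*log(5) + log(3) + 7*log(2).

-4*log(5) + log(3) + 7*log(2)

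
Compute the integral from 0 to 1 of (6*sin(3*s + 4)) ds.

Let u = 3*s + 4, so du = 3 ds. When s = 0, u = 4; when s = 1, u = 7.
The integral becomes 2·∫ sin(u) du from 4 to 7, with antiderivative -2*cos(u).
Back in s: F(s) = -2*cos(3*s + 4).
Then F(1) - F(0) = (-2*cos(7)) - (-2*cos(4)) = -2*cos(7) + 2*cos(4).

-2*cos(7) + 2*cos(4)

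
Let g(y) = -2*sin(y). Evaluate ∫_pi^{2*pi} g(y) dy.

An antiderivative is F(y) = 2*cos(y).
Then F(2*pi) - F(pi) = (2) - (-2) = 4.

4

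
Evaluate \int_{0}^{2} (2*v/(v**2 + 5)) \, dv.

log(9/5)

Let u = v**2 + 5, so du = 2*v dv. When v = 0, u = 5; when v = 2, u = 9.
The integral becomes ∫ 1/u du from 5 to 9, with antiderivative log(u).
Back in v: F(v) = log(v**2 + 5).
Then F(2) - F(0) = (log(9)) - (log(5)) = log(9/5).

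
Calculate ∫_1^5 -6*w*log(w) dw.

36 - 75*log(5)

Integrate by parts once (u = ln w, dv = -6*w dw).
An antiderivative is F(w) = -3*w**2*(2*log(w) - 1)/2.
Then F(5) - F(1) = (75/2 - 75*log(5)) - (3/2) = 36 - 75*log(5).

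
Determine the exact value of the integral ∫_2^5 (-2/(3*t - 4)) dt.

-2*log(11)/3 + 2*log(2)/3

An antiderivative is F(t) = -2*log(3*t - 4)/3.
Then F(5) - F(2) = (-2*log(11)/3) - (-2*log(2)/3) = -2*log(11)/3 + 2*log(2)/3.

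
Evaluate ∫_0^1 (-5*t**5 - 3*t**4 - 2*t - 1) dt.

By the power rule, an antiderivative is F(t) = -5*t**6/6 - 3*t**5/5 - t**2 - t.
Then F(1) - F(0) = (-103/30) - (0) = -103/30.

-103/30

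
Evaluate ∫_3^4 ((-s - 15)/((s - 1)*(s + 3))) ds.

Factor the denominator: s**2 + 2*s - 3 = (s + 3)(s - 1).
Partial fractions: (-s - 15)/((s - 1)*(s + 3)) = 3/(s + 3) - 4/(s - 1).
An antiderivative is F(s) = -4*log(s - 1) + 3*log(s + 3).
Then F(4) - F(3) = (-4*log(3) + 3*log(7)) - (log(27/2)) = -7*log(3) + log(2) + 3*log(7).

-7*log(3) + log(2) + 3*log(7)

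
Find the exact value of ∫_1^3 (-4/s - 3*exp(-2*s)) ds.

-4*log(3) - 3*exp(-2)/2 + 3*exp(-6)/2

An antiderivative is F(s) = -4*log(s) + 3*exp(-2*s)/2.
Then F(3) - F(1) = (-4*log(3) + 3*exp(-6)/2) - (3*exp(-2)/2) = -4*log(3) - 3*exp(-2)/2 + 3*exp(-6)/2.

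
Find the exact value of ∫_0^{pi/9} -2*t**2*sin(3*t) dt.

-2*sqrt(3)*pi/81 + pi**2/243 + 2/27

Integrate by parts twice (u = t^2, dv = -2*sin(3*t) dt).
An antiderivative is F(t) = 2*t**2*cos(3*t)/3 - 4*t*sin(3*t)/9 - 4*cos(3*t)/27.
Then F(pi/9) - F(0) = (-2*sqrt(3)*pi/81 - 2/27 + pi**2/243) - (-4/27) = -2*sqrt(3)*pi/81 + pi**2/243 + 2/27.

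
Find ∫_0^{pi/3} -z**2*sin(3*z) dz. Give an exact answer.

4/27 - pi**2/27

Integrate by parts twice (u = z^2, dv = -sin(3*z) dz).
An antiderivative is F(z) = z**2*cos(3*z)/3 - 2*z*sin(3*z)/9 - 2*cos(3*z)/27.
Then F(pi/3) - F(0) = (2/27 - pi**2/27) - (-2/27) = 4/27 - pi**2/27.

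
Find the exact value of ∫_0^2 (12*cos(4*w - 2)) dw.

Let u = 4*w - 2, so du = 4 dw. When w = 0, u = -2; when w = 2, u = 6.
The integral becomes 3·∫ cos(u) du from -2 to 6, with antiderivative 3*sin(u).
Back in w: F(w) = 3*sin(4*w - 2).
Then F(2) - F(0) = (3*sin(6)) - (-3*sin(2)) = 3*sin(6) + 3*sin(2).

3*sin(6) + 3*sin(2)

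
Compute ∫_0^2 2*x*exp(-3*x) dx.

2/9 - 14*exp(-6)/9

Integrate by parts once (u = x, dv = 2*exp(-3*x) dx).
An antiderivative is F(x) = (-6*x - 2)*exp(-3*x)/9.
Then F(2) - F(0) = (-14*exp(-6)/9) - (-2/9) = 2/9 - 14*exp(-6)/9.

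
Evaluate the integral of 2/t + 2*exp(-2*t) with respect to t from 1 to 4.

An antiderivative is F(t) = 2*log(t) - exp(-2*t).
Then F(4) - F(1) = (-exp(-8) + 4*log(2)) - (-exp(-2)) = -exp(-8) + exp(-2) + 4*log(2).

-exp(-8) + exp(-2) + 4*log(2)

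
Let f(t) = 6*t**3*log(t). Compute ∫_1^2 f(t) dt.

Integrate by parts once (u = ln t, dv = 6*t**3 dt).
An antiderivative is F(t) = 3*t**4*(4*log(t) - 1)/8.
Then F(2) - F(1) = (-6 + 24*log(2)) - (-3/8) = -45/8 + 24*log(2).

-45/8 + 24*log(2)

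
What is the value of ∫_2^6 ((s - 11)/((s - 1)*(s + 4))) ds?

Factor the denominator: s**2 + 3*s - 4 = (s + 4)(s - 1).
Partial fractions: (s - 11)/((s - 1)*(s + 4)) = 3/(s + 4) - 2/(s - 1).
An antiderivative is F(s) = -2*log(s - 1) + 3*log(s + 4).
Then F(6) - F(2) = (log(40)) - (3*log(2) + 3*log(3)) = log(5/27).

log(5/27)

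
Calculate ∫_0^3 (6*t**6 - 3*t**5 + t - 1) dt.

By the power rule, an antiderivative is F(t) = 6*t**7/7 - t**6/2 + t**2/2 - t.
Then F(3) - F(0) = (10581/7) - (0) = 10581/7.

10581/7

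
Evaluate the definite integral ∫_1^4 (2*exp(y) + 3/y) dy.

An antiderivative is F(y) = 2*exp(y) + 3*log(y).
Then F(4) - F(1) = (log(64) + 2*exp(4)) - (2*exp(1)) = -2*exp(1) + 6*log(2) + 2*exp(4).

-2*exp(1) + 6*log(2) + 2*exp(4)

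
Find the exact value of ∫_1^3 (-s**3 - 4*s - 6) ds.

-48

By the power rule, an antiderivative is F(s) = -s**4/4 - 2*s**2 - 6*s.
Then F(3) - F(1) = (-225/4) - (-33/4) = -48.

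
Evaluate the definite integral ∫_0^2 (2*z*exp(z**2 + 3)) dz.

Let u = z**2 + 3, so du = 2*z dz. When z = 0, u = 3; when z = 2, u = 7.
The integral becomes ∫ exp(u) du from 3 to 7, with antiderivative exp(u).
Back in z: F(z) = exp(z**2 + 3).
Then F(2) - F(0) = (exp(7)) - (exp(3)) = -exp(3) + exp(7).

-exp(3) + exp(7)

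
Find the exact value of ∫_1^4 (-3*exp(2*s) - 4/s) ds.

An antiderivative is F(s) = -3*exp(2*s)/2 - 4*log(s).
Then F(4) - F(1) = (-3*exp(8)/2 - 8*log(2)) - (-3*exp(2)/2) = -3*exp(8)/2 - 8*log(2) + 3*exp(2)/2.

-3*exp(8)/2 - 8*log(2) + 3*exp(2)/2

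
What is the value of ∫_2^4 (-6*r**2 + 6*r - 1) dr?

-78

By the power rule, an antiderivative is F(r) = -2*r**3 + 3*r**2 - r.
Then F(4) - F(2) = (-84) - (-6) = -78.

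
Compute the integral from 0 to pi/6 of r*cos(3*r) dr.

-1/9 + pi/18

Integrate by parts once (u = r, dv = cos(3*r) dr).
An antiderivative is F(r) = r*sin(3*r)/3 + cos(3*r)/9.
Then F(pi/6) - F(0) = (pi/18) - (1/9) = -1/9 + pi/18.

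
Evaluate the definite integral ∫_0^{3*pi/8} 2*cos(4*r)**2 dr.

Use the identity cos^2(4*r) = (1 + cos(8*r))/2.
An antiderivative is F(r) = r + sin(8*r)/8.
Then F(3*pi/8) - F(0) = (3*pi/8) - (0) = 3*pi/8.

3*pi/8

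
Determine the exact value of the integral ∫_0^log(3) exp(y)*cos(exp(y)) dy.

-sin(1) + sin(3)

Let u = exp(y), so du = exp(y) dy. When y = 0, u = 1; when y = log(3), u = 3.
The integral becomes ∫ cos(u) du from 1 to 3, with antiderivative sin(u).
Back in y: F(y) = sin(exp(y)).
Then F(log(3)) - F(0) = (sin(3)) - (sin(1)) = -sin(1) + sin(3).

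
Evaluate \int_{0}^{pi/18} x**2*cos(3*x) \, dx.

-1/27 + pi**2/1944 + sqrt(3)*pi/162

Integrate by parts twice (u = x^2, dv = cos(3*x) dx).
An antiderivative is F(x) = x**2*sin(3*x)/3 + 2*x*cos(3*x)/9 - 2*sin(3*x)/27.
Then F(pi/18) - F(0) = (-1/27 + pi**2/1944 + sqrt(3)*pi/162) - (0) = -1/27 + pi**2/1944 + sqrt(3)*pi/162.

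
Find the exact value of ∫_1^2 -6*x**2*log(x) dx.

Integrate by parts once (u = ln x, dv = -6*x**2 dx).
An antiderivative is F(x) = -2*x**3*(3*log(x) - 1)/3.
Then F(2) - F(1) = (16/3 - 16*log(2)) - (2/3) = 14/3 - 16*log(2).

14/3 - 16*log(2)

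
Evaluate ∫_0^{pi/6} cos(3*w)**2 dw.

pi/12

Use the identity cos^2(3*w) = (1 + cos(6*w))/2.
An antiderivative is F(w) = w/2 + sin(6*w)/12.
Then F(pi/6) - F(0) = (pi/12) - (0) = pi/12.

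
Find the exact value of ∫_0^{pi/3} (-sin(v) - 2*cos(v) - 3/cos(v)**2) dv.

-4*sqrt(3) - 1/2

An antiderivative is F(v) = -2*sin(v) + cos(v) - 3*tan(v).
Then F(pi/3) - F(0) = (1/2 - 4*sqrt(3)) - (1) = -4*sqrt(3) - 1/2.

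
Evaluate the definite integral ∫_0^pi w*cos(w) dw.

-2

Integrate by parts once (u = w, dv = cos(w) dw).
An antiderivative is F(w) = w*sin(w) + cos(w).
Then F(pi) - F(0) = (-1) - (1) = -2.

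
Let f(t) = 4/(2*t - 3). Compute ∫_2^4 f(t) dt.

log(25)

An antiderivative is F(t) = 2*log(2*t - 3).
Then F(4) - F(2) = (log(25)) - (0) = log(25).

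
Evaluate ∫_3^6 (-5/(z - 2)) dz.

-10*log(2)

An antiderivative is F(z) = -5*log(z - 2).
Then F(6) - F(3) = (-10*log(2)) - (0) = -10*log(2).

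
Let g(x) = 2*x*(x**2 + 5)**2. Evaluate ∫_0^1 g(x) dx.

Let u = x**2 + 5, so du = 2*x dx. When x = 0, u = 5; when x = 1, u = 6.
The integral becomes ∫ u**2 du from 5 to 6, with antiderivative u**3/3.
Back in x: F(x) = (x**2 + 5)**3/3.
Then F(1) - F(0) = (72) - (125/3) = 91/3.

91/3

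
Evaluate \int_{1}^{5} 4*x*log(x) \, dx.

-24 + 50*log(5)

Integrate by parts once (u = ln x, dv = 4*x dx).
An antiderivative is F(x) = x**2*(2*log(x) - 1).
Then F(5) - F(1) = (-25 + 50*log(5)) - (-1) = -24 + 50*log(5).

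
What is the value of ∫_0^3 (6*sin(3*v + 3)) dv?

Let u = 3*v + 3, so du = 3 dv. When v = 0, u = 3; when v = 3, u = 12.
The integral becomes 2·∫ sin(u) du from 3 to 12, with antiderivative -2*cos(u).
Back in v: F(v) = -2*cos(3*v + 3).
Then F(3) - F(0) = (-2*cos(12)) - (-2*cos(3)) = 2*cos(3) - 2*cos(12).

2*cos(3) - 2*cos(12)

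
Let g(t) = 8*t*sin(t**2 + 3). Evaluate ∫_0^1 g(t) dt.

Let u = t**2 + 3, so du = 2*t dt. When t = 0, u = 3; when t = 1, u = 4.
The integral becomes 4·∫ sin(u) du from 3 to 4, with antiderivative -4*cos(u).
Back in t: F(t) = -4*cos(t**2 + 3).
Then F(1) - F(0) = (-4*cos(4)) - (-4*cos(3)) = 4*cos(3) - 4*cos(4).

4*cos(3) - 4*cos(4)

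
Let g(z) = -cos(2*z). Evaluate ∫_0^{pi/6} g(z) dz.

An antiderivative is F(z) = -sin(2*z)/2.
Then F(pi/6) - F(0) = (-sqrt(3)/4) - (0) = -sqrt(3)/4.

-sqrt(3)/4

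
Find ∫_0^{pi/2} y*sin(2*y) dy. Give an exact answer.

Integrate by parts once (u = y, dv = sin(2*y) dy).
An antiderivative is F(y) = -y*cos(2*y)/2 + sin(2*y)/4.
Then F(pi/2) - F(0) = (pi/4) - (0) = pi/4.

pi/4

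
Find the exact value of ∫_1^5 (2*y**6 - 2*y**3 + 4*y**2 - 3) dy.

465412/21

By the power rule, an antiderivative is F(y) = 2*y**7/7 - y**4/2 + 4*y**3/3 - 3*y.
Then F(5) - F(1) = (930745/42) - (-79/42) = 465412/21.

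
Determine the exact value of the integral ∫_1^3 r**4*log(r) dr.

Integrate by parts once (u = ln r, dv = r**4 dr).
An antiderivative is F(r) = r**5*(5*log(r) - 1)/25.
Then F(3) - F(1) = (-243/25 + 243*log(3)/5) - (-1/25) = -242/25 + 243*log(3)/5.

-242/25 + 243*log(3)/5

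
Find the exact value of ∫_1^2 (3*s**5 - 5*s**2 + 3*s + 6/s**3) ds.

By the power rule, an antiderivative is F(s) = s**6/2 - 5*s**3/3 + 3*s**2/2 - 3/s**2.
Then F(2) - F(1) = (287/12) - (-8/3) = 319/12.

319/12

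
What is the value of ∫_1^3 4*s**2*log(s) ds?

-104/9 + 36*log(3)

Integrate by parts once (u = ln s, dv = 4*s**2 ds).
An antiderivative is F(s) = 4*s**3*(3*log(s) - 1)/9.
Then F(3) - F(1) = (-12 + 36*log(3)) - (-4/9) = -104/9 + 36*log(3).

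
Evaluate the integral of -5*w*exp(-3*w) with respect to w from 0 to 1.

Integrate by parts once (u = w, dv = -5*exp(-3*w) dw).
An antiderivative is F(w) = (15*w + 5)*exp(-3*w)/9.
Then F(1) - F(0) = (20*exp(-3)/9) - (5/9) = -5/9 + 20*exp(-3)/9.

-5/9 + 20*exp(-3)/9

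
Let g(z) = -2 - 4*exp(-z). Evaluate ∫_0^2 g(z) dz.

An antiderivative is F(z) = -2*z + 4*exp(-z).
Then F(2) - F(0) = (-4 + 4*exp(-2)) - (4) = -8 + 4*exp(-2).

-8 + 4*exp(-2)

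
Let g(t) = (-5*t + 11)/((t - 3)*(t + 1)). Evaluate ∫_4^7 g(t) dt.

-14*log(2) + 4*log(5)

Factor the denominator: t**2 - 2*t - 3 = (t + 1)(t - 3).
Partial fractions: (-5*t + 11)/((t - 3)*(t + 1)) = -4/(t + 1) - 1/(t - 3).
An antiderivative is F(t) = -log(t - 3) - 4*log(t + 1).
Then F(7) - F(4) = (-14*log(2)) - (-4*log(5)) = -14*log(2) + 4*log(5).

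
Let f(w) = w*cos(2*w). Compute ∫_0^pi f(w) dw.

Integrate by parts once (u = w, dv = cos(2*w) dw).
An antiderivative is F(w) = w*sin(2*w)/2 + cos(2*w)/4.
Then F(pi) - F(0) = (1/4) - (1/4) = 0.

0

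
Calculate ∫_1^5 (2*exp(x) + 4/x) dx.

-2*exp(1) + 4*log(5) + 2*exp(5)

An antiderivative is F(x) = 2*exp(x) + 4*log(x).
Then F(5) - F(1) = (4*log(5) + 2*exp(5)) - (2*exp(1)) = -2*exp(1) + 4*log(5) + 2*exp(5).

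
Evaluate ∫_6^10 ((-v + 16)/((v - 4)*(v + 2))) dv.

log(8/3)

Factor the denominator: v**2 - 2*v - 8 = (v + 2)(v - 4).
Partial fractions: (-v + 16)/((v - 4)*(v + 2)) = -3/(v + 2) + 2/(v - 4).
An antiderivative is F(v) = 2*log(v - 4) - 3*log(v + 2).
Then F(10) - F(6) = (-log(48)) - (-7*log(2)) = log(8/3).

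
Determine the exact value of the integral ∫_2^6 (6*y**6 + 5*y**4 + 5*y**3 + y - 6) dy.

By the power rule, an antiderivative is F(y) = 6*y**7/7 + y**5 + 5*y**4/4 + y**2/2 - 6*y.
Then F(6) - F(2) = (1745262/7) - (1062/7) = 1744200/7.

1744200/7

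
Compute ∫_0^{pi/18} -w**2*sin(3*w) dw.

Integrate by parts twice (u = w^2, dv = -sin(3*w) dw).
An antiderivative is F(w) = w**2*cos(3*w)/3 - 2*w*sin(3*w)/9 - 2*cos(3*w)/27.
Then F(pi/18) - F(0) = (-sqrt(3)/27 - pi/162 + sqrt(3)*pi**2/1944) - (-2/27) = -sqrt(3)/27 - pi/162 + sqrt(3)*pi**2/1944 + 2/27.

-sqrt(3)/27 - pi/162 + sqrt(3)*pi**2/1944 + 2/27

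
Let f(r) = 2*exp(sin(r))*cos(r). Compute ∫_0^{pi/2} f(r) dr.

Let u = sin(r), so du = cos(r) dr. When r = 0, u = 0; when r = pi/2, u = 1.
The integral becomes 2·∫ exp(u) du from 0 to 1, with antiderivative 2*exp(u).
Back in r: F(r) = 2*exp(sin(r)).
Then F(pi/2) - F(0) = (2*E) - (2) = -2 + 2*E.

-2 + 2*E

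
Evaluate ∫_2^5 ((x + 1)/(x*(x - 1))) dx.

log(32/5)

Factor the denominator: x**2 - x = x(x - 1).
Partial fractions: (x + 1)/(x*(x - 1)) = -1/x + 2/(x - 1).
An antiderivative is F(x) = -log(x) + 2*log(x - 1).
Then F(5) - F(2) = (log(16/5)) - (-log(2)) = log(32/5).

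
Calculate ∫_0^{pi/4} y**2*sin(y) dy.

Integrate by parts twice (u = y^2, dv = sin(y) dy).
An antiderivative is F(y) = -y**2*cos(y) + 2*y*sin(y) + 2*cos(y).
Then F(pi/4) - F(0) = (sqrt(2)*(-pi**2 + 8*pi + 32)/32) - (2) = -2 - sqrt(2)*pi**2/32 + sqrt(2)*pi/4 + sqrt(2).

-2 - sqrt(2)*pi**2/32 + sqrt(2)*pi/4 + sqrt(2)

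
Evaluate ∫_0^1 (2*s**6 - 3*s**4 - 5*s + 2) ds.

By the power rule, an antiderivative is F(s) = 2*s**7/7 - 3*s**5/5 - 5*s**2/2 + 2*s.
Then F(1) - F(0) = (-57/70) - (0) = -57/70.

-57/70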